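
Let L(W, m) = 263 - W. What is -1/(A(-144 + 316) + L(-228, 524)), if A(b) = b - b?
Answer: -1/491 ≈ -0.0020367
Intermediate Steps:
A(b) = 0
-1/(A(-144 + 316) + L(-228, 524)) = -1/(0 + (263 - 1*(-228))) = -1/(0 + (263 + 228)) = -1/(0 + 491) = -1/491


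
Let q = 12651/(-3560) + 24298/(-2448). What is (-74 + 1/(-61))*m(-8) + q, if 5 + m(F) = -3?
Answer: 4806496303/8306370 ≈ 578.65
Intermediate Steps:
m(F) = -8 (m(F) = -5 - 3 = -8)
q = -1835477/136170 (q = 12651*(-1/3560) + 24298*(-1/2448) = -12651/3560 - 12149/1224 = -1835477/136170 ≈ -13.479)
(-74 + 1/(-61))*m(-8) + q = (-74 + 1/(-61))*(-8) - 1835477/136170 = (-74 - 1/61)*(-8) - 1835477/136170 = -4515/61*(-8) - 1835477/136170 = 36120/61 - 1835477/136170 = 4806496303/8306370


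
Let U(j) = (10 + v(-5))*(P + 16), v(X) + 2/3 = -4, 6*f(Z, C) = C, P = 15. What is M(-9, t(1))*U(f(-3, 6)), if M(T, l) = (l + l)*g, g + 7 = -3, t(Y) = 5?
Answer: -49600/3 ≈ -16533.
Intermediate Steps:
f(Z, C) = C/6
v(X) = -14/3 (v(X) = -⅔ - 4 = -14/3)
g = -10 (g = -7 - 3 = -10)
M(T, l) = -20*l (M(T, l) = (l + l)*(-10) = (2*l)*(-10) = -20*l)
U(j) = 496/3 (U(j) = (10 - 14/3)*(15 + 16) = (16/3)*31 = 496/3)
M(-9, t(1))*U(f(-3, 6)) = -20*5*(496/3) = -100*496/3 = -49600/3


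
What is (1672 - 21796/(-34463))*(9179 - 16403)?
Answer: -416419764768/34463 ≈ -1.2083e+7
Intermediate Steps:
(1672 - 21796/(-34463))*(9179 - 16403) = (1672 - 21796*(-1/34463))*(-7224) = (1672 + 21796/34463)*(-7224) = (57643932/34463)*(-7224) = -416419764768/34463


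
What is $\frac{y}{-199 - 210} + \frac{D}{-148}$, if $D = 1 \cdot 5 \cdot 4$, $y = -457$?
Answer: $\frac{14864}{15133} \approx 0.98222$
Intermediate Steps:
$D = 20$ ($D = 5 \cdot 4 = 20$)
$\frac{y}{-199 - 210} + \frac{D}{-148} = - \frac{457}{-199 - 210} + \frac{20}{-148} = - \frac{457}{-199 - 210} + 20 \left(- \frac{1}{148}\right) = - \frac{457}{-409} - \frac{5}{37} = \left(-457\right) \left(- \frac{1}{409}\right) - \frac{5}{37} = \frac{457}{409} - \frac{5}{37} = \frac{14864}{15133}$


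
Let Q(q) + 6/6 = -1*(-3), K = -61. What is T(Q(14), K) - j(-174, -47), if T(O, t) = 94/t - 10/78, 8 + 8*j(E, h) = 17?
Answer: -53179/19032 ≈ -2.7942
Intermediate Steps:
j(E, h) = 9/8 (j(E, h) = -1 + (⅛)*17 = -1 + 17/8 = 9/8)
Q(q) = 2 (Q(q) = -1 - 1*(-3) = -1 + 3 = 2)
T(O, t) = -5/39 + 94/t (T(O, t) = 94/t - 10*1/78 = 94/t - 5/39 = -5/39 + 94/t)
T(Q(14), K) - j(-174, -47) = (-5/39 + 94/(-61)) - 1*9/8 = (-5/39 + 94*(-1/61)) - 9/8 = (-5/39 - 94/61) - 9/8 = -3971/2379 - 9/8 = -53179/19032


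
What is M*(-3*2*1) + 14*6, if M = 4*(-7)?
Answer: 252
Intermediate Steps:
M = -28
M*(-3*2*1) + 14*6 = -28*(-3*2) + 14*6 = -(-168) + 84 = -28*(-6) + 84 = 168 + 84 = 252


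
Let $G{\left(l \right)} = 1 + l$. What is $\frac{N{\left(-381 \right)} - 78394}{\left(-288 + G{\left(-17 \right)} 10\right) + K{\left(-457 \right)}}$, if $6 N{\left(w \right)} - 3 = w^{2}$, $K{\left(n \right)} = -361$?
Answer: $\frac{54200}{809} \approx 66.996$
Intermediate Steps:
$N{\left(w \right)} = \frac{1}{2} + \frac{w^{2}}{6}$
$\frac{N{\left(-381 \right)} - 78394}{\left(-288 + G{\left(-17 \right)} 10\right) + K{\left(-457 \right)}} = \frac{\left(\frac{1}{2} + \frac{\left(-381\right)^{2}}{6}\right) - 78394}{\left(-288 + \left(1 - 17\right) 10\right) - 361} = \frac{\left(\frac{1}{2} + \frac{1}{6} \cdot 145161\right) - 78394}{\left(-288 - 160\right) - 361} = \frac{\left(\frac{1}{2} + \frac{48387}{2}\right) - 78394}{\left(-288 - 160\right) - 361} = \frac{24194 - 78394}{-448 - 361} = - \frac{54200}{-809} = \left(-54200\right) \left(- \frac{1}{809}\right) = \frac{54200}{809}$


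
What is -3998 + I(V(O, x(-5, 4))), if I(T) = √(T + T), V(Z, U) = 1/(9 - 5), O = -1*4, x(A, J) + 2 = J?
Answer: -3998 + √2/2 ≈ -3997.3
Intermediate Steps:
x(A, J) = -2 + J
O = -4
V(Z, U) = ¼ (V(Z, U) = 1/4 = ¼)
I(T) = √2*√T (I(T) = √(2*T) = √2*√T)
-3998 + I(V(O, x(-5, 4))) = -3998 + √2*√(¼) = -3998 + √2*(½) = -3998 + √2/2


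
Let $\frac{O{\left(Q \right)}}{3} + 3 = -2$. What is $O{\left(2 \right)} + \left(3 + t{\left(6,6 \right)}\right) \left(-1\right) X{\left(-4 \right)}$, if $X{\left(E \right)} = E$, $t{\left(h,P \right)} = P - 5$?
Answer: $1$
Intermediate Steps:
$t{\left(h,P \right)} = -5 + P$
$O{\left(Q \right)} = -15$ ($O{\left(Q \right)} = -9 + 3 \left(-2\right) = -9 - 6 = -15$)
$O{\left(2 \right)} + \left(3 + t{\left(6,6 \right)}\right) \left(-1\right) X{\left(-4 \right)} = -15 + \left(3 + \left(-5 + 6\right)\right) \left(-1\right) \left(-4\right) = -15 + \left(3 + 1\right) \left(-1\right) \left(-4\right) = -15 + 4 \left(-1\right) \left(-4\right) = -15 - -16 = -15 + 16 = 1$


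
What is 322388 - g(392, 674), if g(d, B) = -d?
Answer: 322780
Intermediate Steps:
322388 - g(392, 674) = 322388 - (-1)*392 = 322388 - 1*(-392) = 322388 + 392 = 322780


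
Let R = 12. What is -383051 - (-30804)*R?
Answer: -13403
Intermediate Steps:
-383051 - (-30804)*R = -383051 - (-30804)*12 = -383051 - 1*(-369648) = -383051 + 369648 = -13403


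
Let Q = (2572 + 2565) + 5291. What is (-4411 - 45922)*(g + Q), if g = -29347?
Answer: 952250027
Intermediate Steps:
Q = 10428 (Q = 5137 + 5291 = 10428)
(-4411 - 45922)*(g + Q) = (-4411 - 45922)*(-29347 + 10428) = -50333*(-18919) = 952250027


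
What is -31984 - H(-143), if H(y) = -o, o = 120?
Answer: -31864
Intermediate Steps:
H(y) = -120 (H(y) = -1*120 = -120)
-31984 - H(-143) = -31984 - 1*(-120) = -31984 + 120 = -31864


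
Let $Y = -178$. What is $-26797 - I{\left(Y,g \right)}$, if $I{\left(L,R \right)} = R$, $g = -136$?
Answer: $-26661$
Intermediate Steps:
$-26797 - I{\left(Y,g \right)} = -26797 - -136 = -26797 + 136 = -26661$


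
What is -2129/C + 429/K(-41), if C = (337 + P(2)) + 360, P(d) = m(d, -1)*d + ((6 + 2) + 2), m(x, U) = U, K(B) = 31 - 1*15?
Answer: 268381/11280 ≈ 23.793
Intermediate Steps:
K(B) = 16 (K(B) = 31 - 15 = 16)
P(d) = 10 - d (P(d) = -d + ((6 + 2) + 2) = -d + (8 + 2) = -d + 10 = 10 - d)
C = 705 (C = (337 + (10 - 1*2)) + 360 = (337 + (10 - 2)) + 360 = (337 + 8) + 360 = 345 + 360 = 705)
-2129/C + 429/K(-41) = -2129/705 + 429/16 = 268381/11280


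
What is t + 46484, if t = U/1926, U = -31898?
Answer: 44748143/963 ≈ 46467.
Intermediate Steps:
t = -15949/963 (t = -31898/1926 = -31898*1/1926 = -15949/963 ≈ -16.562)
t + 46484 = -15949/963 + 46484 = 44748143/963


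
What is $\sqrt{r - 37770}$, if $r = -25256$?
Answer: $i \sqrt{63026} \approx 251.05 i$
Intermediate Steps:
$\sqrt{r - 37770} = \sqrt{-25256 - 37770} = \sqrt{-63026} = i \sqrt{63026}$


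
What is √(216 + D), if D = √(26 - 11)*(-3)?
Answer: √(216 - 3*√15) ≈ 14.296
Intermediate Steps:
D = -3*√15 (D = √15*(-3) = -3*√15 ≈ -11.619)
√(216 + D) = √(216 - 3*√15)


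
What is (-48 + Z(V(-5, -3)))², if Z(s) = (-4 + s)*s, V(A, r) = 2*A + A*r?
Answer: 1849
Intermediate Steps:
Z(s) = s*(-4 + s)
(-48 + Z(V(-5, -3)))² = (-48 + (-5*(2 - 3))*(-4 - 5*(2 - 3)))² = (-48 + (-5*(-1))*(-4 - 5*(-1)))² = (-48 + 5*(-4 + 5))² = (-48 + 5*1)² = (-48 + 5)² = (-43)² = 1849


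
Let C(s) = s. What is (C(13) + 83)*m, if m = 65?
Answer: 6240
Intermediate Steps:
(C(13) + 83)*m = (13 + 83)*65 = 96*65 = 6240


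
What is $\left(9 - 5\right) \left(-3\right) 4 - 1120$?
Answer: $-1168$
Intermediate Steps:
$\left(9 - 5\right) \left(-3\right) 4 - 1120 = 4 \left(-3\right) 4 - 1120 = \left(-12\right) 4 - 1120 = -48 - 1120 = -1168$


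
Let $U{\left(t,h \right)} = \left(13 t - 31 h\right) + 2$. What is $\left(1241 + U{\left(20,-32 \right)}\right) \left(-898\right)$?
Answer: $-2240510$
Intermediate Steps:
$U{\left(t,h \right)} = 2 - 31 h + 13 t$ ($U{\left(t,h \right)} = \left(- 31 h + 13 t\right) + 2 = 2 - 31 h + 13 t$)
$\left(1241 + U{\left(20,-32 \right)}\right) \left(-898\right) = \left(1241 + \left(2 - -992 + 13 \cdot 20\right)\right) \left(-898\right) = \left(1241 + \left(2 + 992 + 260\right)\right) \left(-898\right) = \left(1241 + 1254\right) \left(-898\right) = 2495 \left(-898\right) = -2240510$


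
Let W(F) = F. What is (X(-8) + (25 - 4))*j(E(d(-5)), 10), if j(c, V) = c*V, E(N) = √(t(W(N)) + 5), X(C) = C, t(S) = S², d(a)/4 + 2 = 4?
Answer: 130*√69 ≈ 1079.9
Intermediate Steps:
d(a) = 8 (d(a) = -8 + 4*4 = -8 + 16 = 8)
E(N) = √(5 + N²) (E(N) = √(N² + 5) = √(5 + N²))
j(c, V) = V*c
(X(-8) + (25 - 4))*j(E(d(-5)), 10) = (-8 + (25 - 4))*(10*√(5 + 8²)) = (-8 + 21)*(10*√(5 + 64)) = 13*(10*√69) = 130*√69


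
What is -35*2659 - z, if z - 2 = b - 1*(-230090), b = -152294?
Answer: -170863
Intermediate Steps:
z = 77798 (z = 2 + (-152294 - 1*(-230090)) = 2 + (-152294 + 230090) = 2 + 77796 = 77798)
-35*2659 - z = -35*2659 - 1*77798 = -93065 - 77798 = -170863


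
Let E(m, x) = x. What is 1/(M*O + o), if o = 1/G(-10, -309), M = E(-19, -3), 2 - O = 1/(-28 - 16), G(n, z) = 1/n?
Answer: -44/707 ≈ -0.062235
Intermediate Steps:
O = 89/44 (O = 2 - 1/(-28 - 16) = 2 - 1/(-44) = 2 - 1*(-1/44) = 2 + 1/44 = 89/44 ≈ 2.0227)
M = -3
o = -10 (o = 1/(1/(-10)) = 1/(-⅒) = -10)
1/(M*O + o) = 1/(-3*89/44 - 10) = 1/(-267/44 - 10) = 1/(-707/44) = -44/707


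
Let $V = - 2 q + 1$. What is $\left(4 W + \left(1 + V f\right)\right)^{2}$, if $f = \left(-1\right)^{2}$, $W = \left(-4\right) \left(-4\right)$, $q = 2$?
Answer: $3844$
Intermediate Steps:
$V = -3$ ($V = \left(-2\right) 2 + 1 = -4 + 1 = -3$)
$W = 16$
$f = 1$
$\left(4 W + \left(1 + V f\right)\right)^{2} = \left(4 \cdot 16 + \left(1 - 3\right)\right)^{2} = \left(64 + \left(1 - 3\right)\right)^{2} = \left(64 - 2\right)^{2} = 62^{2} = 3844$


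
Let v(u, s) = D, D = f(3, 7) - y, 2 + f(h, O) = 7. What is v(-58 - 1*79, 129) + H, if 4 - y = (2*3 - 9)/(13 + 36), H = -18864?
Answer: -924290/49 ≈ -18863.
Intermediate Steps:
f(h, O) = 5 (f(h, O) = -2 + 7 = 5)
y = 199/49 (y = 4 - (2*3 - 9)/(13 + 36) = 4 - (6 - 9)/49 = 4 - (-3)/49 = 4 - 1*(-3/49) = 4 + 3/49 = 199/49 ≈ 4.0612)
D = 46/49 (D = 5 - 1*199/49 = 5 - 199/49 = 46/49 ≈ 0.93878)
v(u, s) = 46/49
v(-58 - 1*79, 129) + H = 46/49 - 18864 = -924290/49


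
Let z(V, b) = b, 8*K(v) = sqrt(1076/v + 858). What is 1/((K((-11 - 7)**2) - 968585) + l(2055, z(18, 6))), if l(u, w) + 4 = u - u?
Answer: -5021165376/4863445550304697 - 72*sqrt(69767)/4863445550304697 ≈ -1.0324e-6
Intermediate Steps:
K(v) = sqrt(858 + 1076/v)/8 (K(v) = sqrt(1076/v + 858)/8 = sqrt(858 + 1076/v)/8)
l(u, w) = -4 (l(u, w) = -4 + (u - u) = -4 + 0 = -4)
1/((K((-11 - 7)**2) - 968585) + l(2055, z(18, 6))) = 1/((sqrt(858 + 1076/((-11 - 7)**2))/8 - 968585) - 4) = 1/((sqrt(858 + 1076/((-18)**2))/8 - 968585) - 4) = 1/((sqrt(858 + 1076/324)/8 - 968585) - 4) = 1/((sqrt(858 + 1076*(1/324))/8 - 968585) - 4) = 1/((sqrt(858 + 269/81)/8 - 968585) - 4) = 1/((sqrt(69767/81)/8 - 968585) - 4) = 1/(((sqrt(69767)/9)/8 - 968585) - 4) = 1/((sqrt(69767)/72 - 968585) - 4) = 1/((-968585 + sqrt(69767)/72) - 4) = 1/(-968589 + sqrt(69767)/72)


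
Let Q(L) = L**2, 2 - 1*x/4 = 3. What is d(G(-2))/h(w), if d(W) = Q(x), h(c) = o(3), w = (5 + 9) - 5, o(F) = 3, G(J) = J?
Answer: 16/3 ≈ 5.3333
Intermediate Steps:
w = 9 (w = 14 - 5 = 9)
h(c) = 3
x = -4 (x = 8 - 4*3 = 8 - 12 = -4)
d(W) = 16 (d(W) = (-4)**2 = 16)
d(G(-2))/h(w) = 16/3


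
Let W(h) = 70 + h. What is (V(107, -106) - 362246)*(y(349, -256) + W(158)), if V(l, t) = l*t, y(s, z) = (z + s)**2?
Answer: -3316340676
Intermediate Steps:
y(s, z) = (s + z)**2
(V(107, -106) - 362246)*(y(349, -256) + W(158)) = (107*(-106) - 362246)*((349 - 256)**2 + (70 + 158)) = (-11342 - 362246)*(93**2 + 228) = -373588*(8649 + 228) = -373588*8877 = -3316340676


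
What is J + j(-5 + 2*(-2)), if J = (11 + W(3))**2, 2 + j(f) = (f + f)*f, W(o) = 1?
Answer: 304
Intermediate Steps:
j(f) = -2 + 2*f**2 (j(f) = -2 + (f + f)*f = -2 + (2*f)*f = -2 + 2*f**2)
J = 144 (J = (11 + 1)**2 = 12**2 = 144)
J + j(-5 + 2*(-2)) = 144 + (-2 + 2*(-5 + 2*(-2))**2) = 144 + (-2 + 2*(-5 - 4)**2) = 144 + (-2 + 2*(-9)**2) = 144 + (-2 + 2*81) = 144 + (-2 + 162) = 144 + 160 = 304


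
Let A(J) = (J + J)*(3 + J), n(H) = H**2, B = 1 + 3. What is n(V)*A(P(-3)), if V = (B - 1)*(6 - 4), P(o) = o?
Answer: 0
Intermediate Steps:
B = 4
V = 6 (V = (4 - 1)*(6 - 4) = 3*2 = 6)
A(J) = 2*J*(3 + J) (A(J) = (2*J)*(3 + J) = 2*J*(3 + J))
n(V)*A(P(-3)) = 6**2*(2*(-3)*(3 - 3)) = 36*(2*(-3)*0) = 36*0 = 0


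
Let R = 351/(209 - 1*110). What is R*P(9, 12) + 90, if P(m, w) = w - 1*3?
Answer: 1341/11 ≈ 121.91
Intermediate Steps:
P(m, w) = -3 + w (P(m, w) = w - 3 = -3 + w)
R = 39/11 (R = 351/(209 - 110) = 351/99 = 351*(1/99) = 39/11 ≈ 3.5455)
R*P(9, 12) + 90 = 39*(-3 + 12)/11 + 90 = (39/11)*9 + 90 = 351/11 + 90 = 1341/11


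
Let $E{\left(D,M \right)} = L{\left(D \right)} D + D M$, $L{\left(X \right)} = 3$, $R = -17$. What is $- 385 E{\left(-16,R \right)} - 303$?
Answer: $-86543$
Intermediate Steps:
$E{\left(D,M \right)} = 3 D + D M$
$- 385 E{\left(-16,R \right)} - 303 = - 385 \left(- 16 \left(3 - 17\right)\right) - 303 = - 385 \left(\left(-16\right) \left(-14\right)\right) - 303 = \left(-385\right) 224 - 303 = -86240 - 303 = -86543$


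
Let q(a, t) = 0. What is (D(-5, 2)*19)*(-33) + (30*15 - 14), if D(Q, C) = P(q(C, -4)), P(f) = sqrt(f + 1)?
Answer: -191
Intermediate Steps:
P(f) = sqrt(1 + f)
D(Q, C) = 1 (D(Q, C) = sqrt(1 + 0) = sqrt(1) = 1)
(D(-5, 2)*19)*(-33) + (30*15 - 14) = (1*19)*(-33) + (30*15 - 14) = 19*(-33) + (450 - 14) = -627 + 436 = -191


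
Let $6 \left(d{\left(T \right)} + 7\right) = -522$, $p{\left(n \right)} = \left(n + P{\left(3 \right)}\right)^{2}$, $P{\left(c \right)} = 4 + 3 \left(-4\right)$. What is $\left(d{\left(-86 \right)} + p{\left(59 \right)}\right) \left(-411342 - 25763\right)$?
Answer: $-1095822235$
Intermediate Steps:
$P{\left(c \right)} = -8$ ($P{\left(c \right)} = 4 - 12 = -8$)
$p{\left(n \right)} = \left(-8 + n\right)^{2}$ ($p{\left(n \right)} = \left(n - 8\right)^{2} = \left(-8 + n\right)^{2}$)
$d{\left(T \right)} = -94$ ($d{\left(T \right)} = -7 + \frac{1}{6} \left(-522\right) = -7 - 87 = -94$)
$\left(d{\left(-86 \right)} + p{\left(59 \right)}\right) \left(-411342 - 25763\right) = \left(-94 + \left(-8 + 59\right)^{2}\right) \left(-411342 - 25763\right) = \left(-94 + 51^{2}\right) \left(-437105\right) = \left(-94 + 2601\right) \left(-437105\right) = 2507 \left(-437105\right) = -1095822235$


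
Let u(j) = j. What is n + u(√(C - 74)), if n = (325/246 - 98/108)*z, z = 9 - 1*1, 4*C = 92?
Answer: 3664/1107 + I*√51 ≈ 3.3098 + 7.1414*I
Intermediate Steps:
C = 23 (C = (¼)*92 = 23)
z = 8 (z = 9 - 1 = 8)
n = 3664/1107 (n = (325/246 - 98/108)*8 = (325*(1/246) - 98*1/108)*8 = (325/246 - 49/54)*8 = (458/1107)*8 = 3664/1107 ≈ 3.3098)
n + u(√(C - 74)) = 3664/1107 + √(23 - 74) = 3664/1107 + √(-51) = 3664/1107 + I*√51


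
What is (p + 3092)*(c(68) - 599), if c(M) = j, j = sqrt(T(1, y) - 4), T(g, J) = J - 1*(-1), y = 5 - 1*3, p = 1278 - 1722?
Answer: -1586152 + 2648*I ≈ -1.5862e+6 + 2648.0*I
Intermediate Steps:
p = -444
y = 2 (y = 5 - 3 = 2)
T(g, J) = 1 + J (T(g, J) = J + 1 = 1 + J)
j = I (j = sqrt((1 + 2) - 4) = sqrt(3 - 4) = sqrt(-1) = I ≈ 1.0*I)
c(M) = I
(p + 3092)*(c(68) - 599) = (-444 + 3092)*(I - 599) = 2648*(-599 + I) = -1586152 + 2648*I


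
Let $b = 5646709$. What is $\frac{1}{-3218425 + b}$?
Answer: $\frac{1}{2428284} \approx 4.1181 \cdot 10^{-7}$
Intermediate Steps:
$\frac{1}{-3218425 + b} = \frac{1}{-3218425 + 5646709} = \frac{1}{2428284}$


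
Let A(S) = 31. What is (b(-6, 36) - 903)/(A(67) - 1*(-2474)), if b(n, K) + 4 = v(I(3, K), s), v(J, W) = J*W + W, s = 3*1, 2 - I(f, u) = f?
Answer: -907/2505 ≈ -0.36208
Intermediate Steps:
I(f, u) = 2 - f
s = 3
v(J, W) = W + J*W
b(n, K) = -4 (b(n, K) = -4 + 3*(1 + (2 - 1*3)) = -4 + 3*(1 + (2 - 3)) = -4 + 3*(1 - 1) = -4 + 3*0 = -4 + 0 = -4)
(b(-6, 36) - 903)/(A(67) - 1*(-2474)) = (-4 - 903)/(31 - 1*(-2474)) = -907/(31 + 2474) = -907/2505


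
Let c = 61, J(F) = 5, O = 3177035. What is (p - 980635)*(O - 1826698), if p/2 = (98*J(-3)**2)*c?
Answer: -920571994695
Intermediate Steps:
p = 298900 (p = 2*((98*5**2)*61) = 2*((98*25)*61) = 2*(2450*61) = 2*149450 = 298900)
(p - 980635)*(O - 1826698) = (298900 - 980635)*(3177035 - 1826698) = -681735*1350337 = -920571994695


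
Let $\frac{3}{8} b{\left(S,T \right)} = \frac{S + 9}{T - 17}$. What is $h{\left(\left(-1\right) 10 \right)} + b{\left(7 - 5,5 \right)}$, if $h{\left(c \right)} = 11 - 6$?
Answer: $\frac{23}{9} \approx 2.5556$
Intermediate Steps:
$b{\left(S,T \right)} = \frac{8 \left(9 + S\right)}{3 \left(-17 + T\right)}$ ($b{\left(S,T \right)} = \frac{8 \frac{S + 9}{T - 17}}{3} = \frac{8 \frac{9 + S}{-17 + T}}{3} = \frac{8 \left(9 + S\right)}{3 \left(-17 + T\right)}$)
$h{\left(c \right)} = 5$
$h{\left(\left(-1\right) 10 \right)} + b{\left(7 - 5,5 \right)} = 5 + \frac{8 \left(9 + \left(7 - 5\right)\right)}{3 \left(-17 + 5\right)} = 5 + \frac{8 \left(9 + \left(7 - 5\right)\right)}{3 \left(-12\right)} = 5 + \frac{8}{3} \left(- \frac{1}{12}\right) \left(9 + 2\right) = 5 + \frac{8}{3} \left(- \frac{1}{12}\right) 11 = 5 - \frac{22}{9} = \frac{23}{9}$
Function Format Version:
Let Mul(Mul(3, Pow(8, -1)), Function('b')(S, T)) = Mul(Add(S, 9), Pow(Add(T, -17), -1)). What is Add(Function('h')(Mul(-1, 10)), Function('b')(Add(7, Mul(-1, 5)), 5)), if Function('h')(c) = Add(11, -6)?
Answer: Rational(23, 9) ≈ 2.5556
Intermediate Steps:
Function('b')(S, T) = Mul(Rational(8, 3), Pow(Add(-17, T), -1), Add(9, S)) (Function('b')(S, T) = Mul(Rational(8, 3), Mul(Add(S, 9), Pow(Add(T, -17), -1))) = Mul(Rational(8, 3), Mul(Add(9, S), Pow(Add(-17, T), -1))) = Mul(Rational(8, 3), Mul(Pow(Add(-17, T), -1), Add(9, S))) = Mul(Rational(8, 3), Pow(Add(-17, T), -1), Add(9, S)))
Function('h')(c) = 5
Add(Function('h')(Mul(-1, 10)), Function('b')(Add(7, Mul(-1, 5)), 5)) = Add(5, Mul(Rational(8, 3), Pow(Add(-17, 5), -1), Add(9, Add(7, Mul(-1, 5))))) = Add(5, Mul(Rational(8, 3), Pow(-12, -1), Add(9, Add(7, -5)))) = Add(5, Mul(Rational(8, 3), Rational(-1, 12), Add(9, 2))) = Add(5, Mul(Rational(8, 3), Rational(-1, 12), 11)) = Add(5, Rational(-22, 9)) = Rational(23, 9)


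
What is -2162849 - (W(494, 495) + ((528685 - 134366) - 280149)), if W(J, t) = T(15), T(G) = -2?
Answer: -2277017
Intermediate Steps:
W(J, t) = -2
-2162849 - (W(494, 495) + ((528685 - 134366) - 280149)) = -2162849 - (-2 + ((528685 - 134366) - 280149)) = -2162849 - (-2 + (394319 - 280149)) = -2162849 - (-2 + 114170) = -2162849 - 1*114168 = -2162849 - 114168 = -2277017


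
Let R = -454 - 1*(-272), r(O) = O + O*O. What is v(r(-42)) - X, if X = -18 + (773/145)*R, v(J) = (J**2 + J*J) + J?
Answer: 860325346/145 ≈ 5.9333e+6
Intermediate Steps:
r(O) = O + O**2
v(J) = J + 2*J**2 (v(J) = (J**2 + J**2) + J = 2*J**2 + J = J + 2*J**2)
R = -182 (R = -454 + 272 = -182)
X = -143296/145 (X = -18 + (773/145)*(-182) = -18 - 140686/145 = -143296/145 ≈ -988.25)
v(r(-42)) - X = (-42*(1 - 42))*(1 + 2*(-42*(1 - 42))) - 1*(-143296/145) = (-42*(-41))*(1 + 2*(-42*(-41))) + 143296/145 = 1722*(1 + 2*1722) + 143296/145 = 1722*(1 + 3444) + 143296/145 = 1722*3445 + 143296/145 = 5932290 + 143296/145 = 860325346/145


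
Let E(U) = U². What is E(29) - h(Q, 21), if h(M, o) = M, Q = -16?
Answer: 857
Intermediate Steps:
E(29) - h(Q, 21) = 29² - 1*(-16) = 841 + 16 = 857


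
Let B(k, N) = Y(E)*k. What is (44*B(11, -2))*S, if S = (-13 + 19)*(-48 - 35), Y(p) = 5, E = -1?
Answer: -1205160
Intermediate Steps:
B(k, N) = 5*k
S = -498 (S = 6*(-83) = -498)
(44*B(11, -2))*S = (44*(5*11))*(-498) = (44*55)*(-498) = 2420*(-498) = -1205160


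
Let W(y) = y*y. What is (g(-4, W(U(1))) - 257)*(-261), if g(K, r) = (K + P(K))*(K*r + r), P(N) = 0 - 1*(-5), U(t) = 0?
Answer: 67077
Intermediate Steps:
W(y) = y**2
P(N) = 5 (P(N) = 0 + 5 = 5)
g(K, r) = (5 + K)*(r + K*r) (g(K, r) = (K + 5)*(K*r + r) = (5 + K)*(r + K*r))
(g(-4, W(U(1))) - 257)*(-261) = (0**2*(5 + (-4)**2 + 6*(-4)) - 257)*(-261) = (0*(5 + 16 - 24) - 257)*(-261) = (0*(-3) - 257)*(-261) = (0 - 257)*(-261) = -257*(-261) = 67077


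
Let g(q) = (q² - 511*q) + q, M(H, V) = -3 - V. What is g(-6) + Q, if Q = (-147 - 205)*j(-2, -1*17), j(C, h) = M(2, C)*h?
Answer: -2888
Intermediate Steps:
g(q) = q² - 510*q
j(C, h) = h*(-3 - C) (j(C, h) = (-3 - C)*h = h*(-3 - C))
Q = -5984 (Q = (-147 - 205)*(-(-1*17)*(3 - 2)) = -(-352)*(-17) = -352*17 = -5984)
g(-6) + Q = -6*(-510 - 6) - 5984 = -6*(-516) - 5984 = 3096 - 5984 = -2888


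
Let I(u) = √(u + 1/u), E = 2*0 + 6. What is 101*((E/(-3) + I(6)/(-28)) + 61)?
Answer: 5959 - 101*√222/168 ≈ 5950.0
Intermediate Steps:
E = 6 (E = 0 + 6 = 6)
101*((E/(-3) + I(6)/(-28)) + 61) = 101*((6/(-3) + √(6 + 1/6)/(-28)) + 61) = 101*((6*(-⅓) + √(6 + ⅙)*(-1/28)) + 61) = 101*((-2 + √(37/6)*(-1/28)) + 61) = 101*((-2 + (√222/6)*(-1/28)) + 61) = 101*((-2 - √222/168) + 61) = 101*(59 - √222/168) = 5959 - 101*√222/168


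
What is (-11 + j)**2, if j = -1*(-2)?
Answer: 81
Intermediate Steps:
j = 2
(-11 + j)**2 = (-11 + 2)**2 = (-9)**2 = 81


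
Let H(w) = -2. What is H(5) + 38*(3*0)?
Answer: -2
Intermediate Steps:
H(5) + 38*(3*0) = -2 + 38*(3*0) = -2 + 38*0 = -2 + 0 = -2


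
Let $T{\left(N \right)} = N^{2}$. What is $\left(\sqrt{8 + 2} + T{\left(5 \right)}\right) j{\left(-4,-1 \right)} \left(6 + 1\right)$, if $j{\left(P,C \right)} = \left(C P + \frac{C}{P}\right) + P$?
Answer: $\frac{175}{4} + \frac{7 \sqrt{10}}{4} \approx 49.284$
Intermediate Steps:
$j{\left(P,C \right)} = P + C P + \frac{C}{P}$ ($j{\left(P,C \right)} = \left(C P + \frac{C}{P}\right) + P = P + C P + \frac{C}{P}$)
$\left(\sqrt{8 + 2} + T{\left(5 \right)}\right) j{\left(-4,-1 \right)} \left(6 + 1\right) = \left(\sqrt{8 + 2} + 5^{2}\right) \left(-4 - -4 - \frac{1}{-4}\right) \left(6 + 1\right) = \left(\sqrt{10} + 25\right) \left(-4 + 4 - - \frac{1}{4}\right) 7 = \left(25 + \sqrt{10}\right) \left(-4 + 4 + \frac{1}{4}\right) 7 = \left(25 + \sqrt{10}\right) \frac{1}{4} \cdot 7 = \left(25 + \sqrt{10}\right) \frac{7}{4} = \frac{175}{4} + \frac{7 \sqrt{10}}{4}$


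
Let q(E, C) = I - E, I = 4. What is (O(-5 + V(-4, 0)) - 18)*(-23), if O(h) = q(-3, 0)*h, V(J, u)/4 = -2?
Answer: 2507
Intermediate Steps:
V(J, u) = -8 (V(J, u) = 4*(-2) = -8)
q(E, C) = 4 - E
O(h) = 7*h (O(h) = (4 - 1*(-3))*h = (4 + 3)*h = 7*h)
(O(-5 + V(-4, 0)) - 18)*(-23) = (7*(-5 - 8) - 18)*(-23) = (7*(-13) - 18)*(-23) = (-91 - 18)*(-23) = -109*(-23) = 2507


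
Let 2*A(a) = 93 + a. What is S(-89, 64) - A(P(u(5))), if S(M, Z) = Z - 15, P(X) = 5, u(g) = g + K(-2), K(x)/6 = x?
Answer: 0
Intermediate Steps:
K(x) = 6*x
u(g) = -12 + g (u(g) = g + 6*(-2) = g - 12 = -12 + g)
S(M, Z) = -15 + Z
A(a) = 93/2 + a/2 (A(a) = (93 + a)/2 = 93/2 + a/2)
S(-89, 64) - A(P(u(5))) = (-15 + 64) - (93/2 + (½)*5) = 49 - (93/2 + 5/2) = 49 - 1*49 = 49 - 49 = 0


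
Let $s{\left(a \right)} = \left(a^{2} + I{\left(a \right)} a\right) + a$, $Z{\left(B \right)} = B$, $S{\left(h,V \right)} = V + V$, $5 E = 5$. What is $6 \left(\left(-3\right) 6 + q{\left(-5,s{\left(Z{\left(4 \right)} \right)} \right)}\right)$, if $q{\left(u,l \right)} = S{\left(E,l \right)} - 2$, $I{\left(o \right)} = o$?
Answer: $312$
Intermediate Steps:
$E = 1$ ($E = \frac{1}{5} \cdot 5 = 1$)
$S{\left(h,V \right)} = 2 V$
$s{\left(a \right)} = a + 2 a^{2}$ ($s{\left(a \right)} = \left(a^{2} + a a\right) + a = \left(a^{2} + a^{2}\right) + a = 2 a^{2} + a = a + 2 a^{2}$)
$q{\left(u,l \right)} = -2 + 2 l$ ($q{\left(u,l \right)} = 2 l - 2 = -2 + 2 l$)
$6 \left(\left(-3\right) 6 + q{\left(-5,s{\left(Z{\left(4 \right)} \right)} \right)}\right) = 6 \left(\left(-3\right) 6 - \left(2 - 2 \cdot 4 \left(1 + 2 \cdot 4\right)\right)\right) = 6 \left(-18 - \left(2 - 2 \cdot 4 \left(1 + 8\right)\right)\right) = 6 \left(-18 - \left(2 - 2 \cdot 4 \cdot 9\right)\right) = 6 \left(-18 + \left(-2 + 2 \cdot 36\right)\right) = 6 \left(-18 + \left(-2 + 72\right)\right) = 6 \left(-18 + 70\right) = 6 \cdot 52 = 312$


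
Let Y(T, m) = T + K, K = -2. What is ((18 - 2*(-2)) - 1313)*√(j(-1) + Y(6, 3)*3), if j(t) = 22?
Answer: -1291*√34 ≈ -7527.8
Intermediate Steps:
Y(T, m) = -2 + T (Y(T, m) = T - 2 = -2 + T)
((18 - 2*(-2)) - 1313)*√(j(-1) + Y(6, 3)*3) = ((18 - 2*(-2)) - 1313)*√(22 + (-2 + 6)*3) = ((18 + 4) - 1313)*√(22 + 4*3) = (22 - 1313)*√(22 + 12) = -1291*√34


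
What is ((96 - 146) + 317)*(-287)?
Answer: -76629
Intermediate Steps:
((96 - 146) + 317)*(-287) = (-50 + 317)*(-287) = 267*(-287) = -76629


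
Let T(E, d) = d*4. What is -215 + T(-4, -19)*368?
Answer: -28183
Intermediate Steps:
T(E, d) = 4*d
-215 + T(-4, -19)*368 = -215 + (4*(-19))*368 = -215 - 76*368 = -215 - 27968 = -28183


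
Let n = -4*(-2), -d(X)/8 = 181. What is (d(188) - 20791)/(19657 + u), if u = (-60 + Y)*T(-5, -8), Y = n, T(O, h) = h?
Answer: -7413/6691 ≈ -1.1079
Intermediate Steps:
d(X) = -1448 (d(X) = -8*181 = -1448)
n = 8
Y = 8
u = 416 (u = (-60 + 8)*(-8) = -52*(-8) = 416)
(d(188) - 20791)/(19657 + u) = (-1448 - 20791)/(19657 + 416) = -22239/20073 = -22239*1/20073 = -7413/6691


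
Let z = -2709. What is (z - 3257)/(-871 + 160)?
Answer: 5966/711 ≈ 8.3910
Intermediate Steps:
(z - 3257)/(-871 + 160) = (-2709 - 3257)/(-871 + 160) = -5966/(-711) = -5966*(-1/711) = 5966/711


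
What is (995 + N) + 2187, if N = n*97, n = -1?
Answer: 3085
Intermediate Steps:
N = -97 (N = -1*97 = -97)
(995 + N) + 2187 = (995 - 97) + 2187 = 898 + 2187 = 3085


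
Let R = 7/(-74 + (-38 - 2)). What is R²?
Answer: 49/12996 ≈ 0.0037704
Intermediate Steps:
R = -7/114 (R = 7/(-74 - 40) = 7/(-114) = 7*(-1/114) = -7/114 ≈ -0.061404)
R² = (-7/114)² = 49/12996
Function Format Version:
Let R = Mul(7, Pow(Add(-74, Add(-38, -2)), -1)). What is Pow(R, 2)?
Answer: Rational(49, 12996) ≈ 0.0037704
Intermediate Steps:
R = Rational(-7, 114) (R = Mul(7, Pow(Add(-74, -40), -1)) = Mul(7, Pow(-114, -1)) = Mul(7, Rational(-1, 114)) = Rational(-7, 114) ≈ -0.061404)
Pow(R, 2) = Pow(Rational(-7, 114), 2) = Rational(49, 12996)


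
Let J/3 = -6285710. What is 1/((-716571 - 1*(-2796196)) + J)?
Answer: -1/16777505 ≈ -5.9604e-8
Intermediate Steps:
J = -18857130 (J = 3*(-6285710) = -18857130)
1/((-716571 - 1*(-2796196)) + J) = 1/((-716571 - 1*(-2796196)) - 18857130) = 1/((-716571 + 2796196) - 18857130) = 1/(2079625 - 18857130) = 1/(-16777505) = -1/16777505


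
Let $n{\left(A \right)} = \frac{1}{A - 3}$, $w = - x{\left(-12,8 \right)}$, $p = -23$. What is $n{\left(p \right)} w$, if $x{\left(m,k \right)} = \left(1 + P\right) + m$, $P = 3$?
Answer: $- \frac{4}{13} \approx -0.30769$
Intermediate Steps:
$x{\left(m,k \right)} = 4 + m$ ($x{\left(m,k \right)} = \left(1 + 3\right) + m = 4 + m$)
$w = 8$ ($w = - (4 - 12) = \left(-1\right) \left(-8\right) = 8$)
$n{\left(A \right)} = \frac{1}{-3 + A}$
$n{\left(p \right)} w = \frac{1}{-3 - 23} \cdot 8 = \frac{1}{-26} \cdot 8 = \left(- \frac{1}{26}\right) 8 = - \frac{4}{13}$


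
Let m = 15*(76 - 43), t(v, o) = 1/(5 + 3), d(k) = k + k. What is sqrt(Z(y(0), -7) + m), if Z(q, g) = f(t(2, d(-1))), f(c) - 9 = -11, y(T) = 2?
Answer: sqrt(493) ≈ 22.204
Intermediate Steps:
d(k) = 2*k
t(v, o) = 1/8
f(c) = -2 (f(c) = 9 - 11 = -2)
Z(q, g) = -2
m = 495 (m = 15*33 = 495)
sqrt(Z(y(0), -7) + m) = sqrt(-2 + 495) = sqrt(493)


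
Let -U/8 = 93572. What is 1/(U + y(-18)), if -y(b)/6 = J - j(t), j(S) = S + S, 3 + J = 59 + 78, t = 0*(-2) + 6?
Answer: -1/749308 ≈ -1.3346e-6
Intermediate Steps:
U = -748576 (U = -8*93572 = -748576)
t = 6 (t = 0 + 6 = 6)
J = 134 (J = -3 + (59 + 78) = -3 + 137 = 134)
j(S) = 2*S
y(b) = -732 (y(b) = -6*(134 - 2*6) = -6*(134 - 1*12) = -6*(134 - 12) = -6*122 = -732)
1/(U + y(-18)) = 1/(-748576 - 732) = 1/(-749308) = -1/749308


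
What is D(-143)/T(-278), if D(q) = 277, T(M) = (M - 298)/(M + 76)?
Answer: 27977/288 ≈ 97.142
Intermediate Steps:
T(M) = (-298 + M)/(76 + M)
D(-143)/T(-278) = 277/(((-298 - 278)/(76 - 278))) = 277/((-576/(-202))) = 277/((-1/202*(-576))) = 277/(288/101) = 277*(101/288) = 27977/288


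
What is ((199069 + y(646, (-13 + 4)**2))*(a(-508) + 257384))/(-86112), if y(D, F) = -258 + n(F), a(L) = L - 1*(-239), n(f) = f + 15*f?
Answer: -17150170435/28704 ≈ -5.9748e+5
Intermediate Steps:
n(f) = 16*f
a(L) = 239 + L (a(L) = L + 239 = 239 + L)
y(D, F) = -258 + 16*F
((199069 + y(646, (-13 + 4)**2))*(a(-508) + 257384))/(-86112) = ((199069 + (-258 + 16*(-13 + 4)**2))*((239 - 508) + 257384))/(-86112) = ((199069 + (-258 + 16*(-9)**2))*(-269 + 257384))*(-1/86112) = ((199069 + (-258 + 16*81))*257115)*(-1/86112) = ((199069 + (-258 + 1296))*257115)*(-1/86112) = ((199069 + 1038)*257115)*(-1/86112) = (200107*257115)*(-1/86112) = 51450511305*(-1/86112) = -17150170435/28704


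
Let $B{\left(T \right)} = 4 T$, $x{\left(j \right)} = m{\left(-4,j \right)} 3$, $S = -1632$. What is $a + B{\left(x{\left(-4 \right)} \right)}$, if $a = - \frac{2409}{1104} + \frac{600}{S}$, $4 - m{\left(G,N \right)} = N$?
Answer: $\frac{584625}{6256} \approx 93.45$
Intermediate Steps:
$m{\left(G,N \right)} = 4 - N$
$a = - \frac{15951}{6256}$ ($a = - \frac{2409}{1104} + \frac{600}{-1632} = \left(-2409\right) \frac{1}{1104} + 600 \left(- \frac{1}{1632}\right) = - \frac{803}{368} - \frac{25}{68} = - \frac{15951}{6256} \approx -2.5497$)
$x{\left(j \right)} = 12 - 3 j$ ($x{\left(j \right)} = \left(4 - j\right) 3 = 12 - 3 j$)
$a + B{\left(x{\left(-4 \right)} \right)} = - \frac{15951}{6256} + 4 \left(12 - -12\right) = - \frac{15951}{6256} + 4 \left(12 + 12\right) = - \frac{15951}{6256} + 4 \cdot 24 = - \frac{15951}{6256} + 96 = \frac{584625}{6256}$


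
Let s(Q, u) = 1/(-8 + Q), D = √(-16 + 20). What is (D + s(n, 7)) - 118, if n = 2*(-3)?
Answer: -1625/14 ≈ -116.07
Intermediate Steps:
n = -6
D = 2 (D = √4 = 2)
(D + s(n, 7)) - 118 = (2 + 1/(-8 - 6)) - 118 = (2 + 1/(-14)) - 118 = (2 - 1/14) - 118 = 27/14 - 118 = -1625/14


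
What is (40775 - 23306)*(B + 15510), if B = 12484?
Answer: 489027186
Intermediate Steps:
(40775 - 23306)*(B + 15510) = (40775 - 23306)*(12484 + 15510) = 17469*27994 = 489027186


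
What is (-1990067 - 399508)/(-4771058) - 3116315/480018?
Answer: -3430270149730/572548429761 ≈ -5.9912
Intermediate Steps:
(-1990067 - 399508)/(-4771058) - 3116315/480018 = -2389575*(-1/4771058) - 3116315*1/480018 = 2389575/4771058 - 3116315/480018 = -3430270149730/572548429761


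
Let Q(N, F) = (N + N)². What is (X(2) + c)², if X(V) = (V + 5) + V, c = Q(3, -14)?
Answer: 2025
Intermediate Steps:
Q(N, F) = 4*N² (Q(N, F) = (2*N)² = 4*N²)
c = 36 (c = 4*3² = 4*9 = 36)
X(V) = 5 + 2*V (X(V) = (5 + V) + V = 5 + 2*V)
(X(2) + c)² = ((5 + 2*2) + 36)² = ((5 + 4) + 36)² = (9 + 36)² = 45² = 2025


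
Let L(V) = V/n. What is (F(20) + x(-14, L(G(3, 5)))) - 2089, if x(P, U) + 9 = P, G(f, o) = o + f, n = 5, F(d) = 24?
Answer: -2088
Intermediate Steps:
G(f, o) = f + o
L(V) = V/5
x(P, U) = -9 + P
(F(20) + x(-14, L(G(3, 5)))) - 2089 = (24 + (-9 - 14)) - 2089 = (24 - 23) - 2089 = 1 - 2089 = -2088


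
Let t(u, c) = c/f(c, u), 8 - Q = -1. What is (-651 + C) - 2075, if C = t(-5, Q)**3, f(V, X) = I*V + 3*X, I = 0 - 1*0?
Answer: -340777/125 ≈ -2726.2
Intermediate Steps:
Q = 9 (Q = 8 - 1*(-1) = 8 + 1 = 9)
I = 0 (I = 0 + 0 = 0)
f(V, X) = 3*X (f(V, X) = 0*V + 3*X = 0 + 3*X = 3*X)
t(u, c) = c/(3*u) (t(u, c) = c/((3*u)) = c*(1/(3*u)) = c/(3*u))
C = -27/125 (C = ((1/3)*9/(-5))**3 = ((1/3)*9*(-1/5))**3 = (-3/5)**3 = -27/125 ≈ -0.21600)
(-651 + C) - 2075 = (-651 - 27/125) - 2075 = -81402/125 - 2075 = -340777/125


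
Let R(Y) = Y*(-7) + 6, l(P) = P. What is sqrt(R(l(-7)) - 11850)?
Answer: I*sqrt(11795) ≈ 108.6*I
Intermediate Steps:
R(Y) = 6 - 7*Y (R(Y) = -7*Y + 6 = 6 - 7*Y)
sqrt(R(l(-7)) - 11850) = sqrt((6 - 7*(-7)) - 11850) = sqrt((6 + 49) - 11850) = sqrt(55 - 11850) = sqrt(-11795) = I*sqrt(11795)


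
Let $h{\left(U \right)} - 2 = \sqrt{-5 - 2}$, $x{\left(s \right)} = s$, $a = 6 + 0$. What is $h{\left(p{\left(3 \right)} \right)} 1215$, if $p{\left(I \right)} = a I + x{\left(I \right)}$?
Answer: $2430 + 1215 i \sqrt{7} \approx 2430.0 + 3214.6 i$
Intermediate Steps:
$a = 6$
$p{\left(I \right)} = 7 I$ ($p{\left(I \right)} = 6 I + I = 7 I$)
$h{\left(U \right)} = 2 + i \sqrt{7}$ ($h{\left(U \right)} = 2 + \sqrt{-5 - 2} = 2 + \sqrt{-7} = 2 + i \sqrt{7}$)
$h{\left(p{\left(3 \right)} \right)} 1215 = \left(2 + i \sqrt{7}\right) 1215 = 2430 + 1215 i \sqrt{7}$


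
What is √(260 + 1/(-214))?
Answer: √11906746/214 ≈ 16.124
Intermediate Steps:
√(260 + 1/(-214)) = √(260 - 1/214) = √(55639/214) = √11906746/214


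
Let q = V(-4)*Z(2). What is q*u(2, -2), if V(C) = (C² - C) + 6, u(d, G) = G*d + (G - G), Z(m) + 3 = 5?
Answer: -208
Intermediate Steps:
Z(m) = 2 (Z(m) = -3 + 5 = 2)
u(d, G) = G*d (u(d, G) = G*d + 0 = G*d)
V(C) = 6 + C² - C
q = 52 (q = (6 + (-4)² - 1*(-4))*2 = (6 + 16 + 4)*2 = 26*2 = 52)
q*u(2, -2) = 52*(-2*2) = 52*(-4) = -208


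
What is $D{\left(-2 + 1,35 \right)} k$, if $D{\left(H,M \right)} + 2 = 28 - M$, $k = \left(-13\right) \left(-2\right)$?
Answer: $-234$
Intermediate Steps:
$k = 26$
$D{\left(H,M \right)} = 26 - M$ ($D{\left(H,M \right)} = -2 - \left(-28 + M\right) = 26 - M$)
$D{\left(-2 + 1,35 \right)} k = \left(26 - 35\right) 26 = \left(-9\right) 26 = -234$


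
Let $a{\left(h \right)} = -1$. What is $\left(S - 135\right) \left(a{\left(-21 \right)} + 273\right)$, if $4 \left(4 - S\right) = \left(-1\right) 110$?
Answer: $-28152$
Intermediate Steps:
$S = \frac{63}{2}$ ($S = 4 - \frac{\left(-1\right) 110}{4} = 4 - - \frac{55}{2} = 4 + \frac{55}{2} = \frac{63}{2} \approx 31.5$)
$\left(S - 135\right) \left(a{\left(-21 \right)} + 273\right) = \left(\frac{63}{2} - 135\right) \left(-1 + 273\right) = \left(- \frac{207}{2}\right) 272 = -28152$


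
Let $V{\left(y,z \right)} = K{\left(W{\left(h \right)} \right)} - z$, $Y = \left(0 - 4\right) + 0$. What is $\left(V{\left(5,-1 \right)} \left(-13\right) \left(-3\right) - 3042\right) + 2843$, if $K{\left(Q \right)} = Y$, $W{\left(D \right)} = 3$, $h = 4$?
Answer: $-316$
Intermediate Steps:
$Y = -4$ ($Y = -4 + 0 = -4$)
$K{\left(Q \right)} = -4$
$V{\left(y,z \right)} = -4 - z$
$\left(V{\left(5,-1 \right)} \left(-13\right) \left(-3\right) - 3042\right) + 2843 = \left(\left(-4 - -1\right) \left(-13\right) \left(-3\right) - 3042\right) + 2843 = \left(\left(-4 + 1\right) \left(-13\right) \left(-3\right) - 3042\right) + 2843 = \left(\left(-3\right) \left(-13\right) \left(-3\right) - 3042\right) + 2843 = \left(39 \left(-3\right) - 3042\right) + 2843 = \left(-117 - 3042\right) + 2843 = -3159 + 2843 = -316$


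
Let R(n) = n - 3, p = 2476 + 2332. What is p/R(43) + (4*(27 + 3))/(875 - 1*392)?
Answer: 96961/805 ≈ 120.45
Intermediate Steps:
p = 4808
R(n) = -3 + n
p/R(43) + (4*(27 + 3))/(875 - 1*392) = 4808/(-3 + 43) + (4*(27 + 3))/(875 - 1*392) = 4808/40 + (4*30)/(875 - 392) = 4808*(1/40) + 120/483 = 601/5 + 120*(1/483) = 601/5 + 40/161 = 96961/805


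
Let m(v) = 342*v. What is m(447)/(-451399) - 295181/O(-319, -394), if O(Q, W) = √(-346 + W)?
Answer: -152874/451399 + 295181*I*√185/370 ≈ -0.33867 + 10851.0*I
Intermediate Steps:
m(447)/(-451399) - 295181/O(-319, -394) = (342*447)/(-451399) - 295181/√(-346 - 394) = 152874*(-1/451399) - 295181*(-I*√185/370) = -152874/451399 - 295181*(-I*√185/370) = -152874/451399 - (-295181)*I*√185/370 = -152874/451399 + 295181*I*√185/370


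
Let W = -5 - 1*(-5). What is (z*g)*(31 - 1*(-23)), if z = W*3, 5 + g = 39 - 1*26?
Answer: 0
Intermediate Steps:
g = 8 (g = -5 + (39 - 1*26) = -5 + (39 - 26) = -5 + 13 = 8)
W = 0 (W = -5 + 5 = 0)
z = 0 (z = 0*3 = 0)
(z*g)*(31 - 1*(-23)) = (0*8)*(31 - 1*(-23)) = 0*(31 + 23) = 0*54 = 0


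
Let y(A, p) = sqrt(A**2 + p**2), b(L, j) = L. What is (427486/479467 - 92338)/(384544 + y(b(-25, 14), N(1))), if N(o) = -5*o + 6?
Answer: -1702476129465984/7090074502026377 + 4427259636*sqrt(626)/7090074502026377 ≈ -0.24011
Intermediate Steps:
N(o) = 6 - 5*o
(427486/479467 - 92338)/(384544 + y(b(-25, 14), N(1))) = (427486/479467 - 92338)/(384544 + sqrt((-25)**2 + (6 - 5*1)**2)) = (427486*(1/479467) - 92338)/(384544 + sqrt(625 + (6 - 5)**2)) = (427486/479467 - 92338)/(384544 + sqrt(625 + 1**2)) = -44272596360/(479467*(384544 + sqrt(625 + 1))) = -44272596360/(479467*(384544 + sqrt(626)))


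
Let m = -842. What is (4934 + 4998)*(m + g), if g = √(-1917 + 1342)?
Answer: -8362744 + 49660*I*√23 ≈ -8.3627e+6 + 2.3816e+5*I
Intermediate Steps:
g = 5*I*√23 (g = √(-575) = 5*I*√23 ≈ 23.979*I)
(4934 + 4998)*(m + g) = (4934 + 4998)*(-842 + 5*I*√23) = 9932*(-842 + 5*I*√23) = -8362744 + 49660*I*√23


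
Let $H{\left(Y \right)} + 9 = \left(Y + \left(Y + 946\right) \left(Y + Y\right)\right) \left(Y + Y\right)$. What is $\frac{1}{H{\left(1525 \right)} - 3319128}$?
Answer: $\frac{1}{22987809613} \approx 4.3501 \cdot 10^{-11}$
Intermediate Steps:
$H{\left(Y \right)} = -9 + 2 Y \left(Y + 2 Y \left(946 + Y\right)\right)$ ($H{\left(Y \right)} = -9 + \left(Y + \left(Y + 946\right) \left(Y + Y\right)\right) \left(Y + Y\right) = -9 + \left(Y + \left(946 + Y\right) 2 Y\right) 2 Y = -9 + \left(Y + 2 Y \left(946 + Y\right)\right) 2 Y = -9 + 2 Y \left(Y + 2 Y \left(946 + Y\right)\right)$)
$\frac{1}{H{\left(1525 \right)} - 3319128} = \frac{1}{\left(-9 + 4 \cdot 1525^{3} + 3786 \cdot 1525^{2}\right) - 3319128} = \frac{1}{\left(-9 + 4 \cdot 3546578125 + 3786 \cdot 2325625\right) - 3319128} = \frac{1}{\left(-9 + 14186312500 + 8804816250\right) - 3319128} = \frac{1}{22991128741 - 3319128} = \frac{1}{22987809613}$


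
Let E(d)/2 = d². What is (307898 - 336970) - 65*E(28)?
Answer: -130992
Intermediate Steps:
E(d) = 2*d²
(307898 - 336970) - 65*E(28) = (307898 - 336970) - 130*28² = -29072 - 130*784 = -29072 - 65*1568 = -29072 - 101920 = -130992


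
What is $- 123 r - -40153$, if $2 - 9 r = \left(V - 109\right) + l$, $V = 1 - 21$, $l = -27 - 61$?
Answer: $37160$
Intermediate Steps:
$l = -88$ ($l = -27 - 61 = -88$)
$V = -20$ ($V = 1 - 21 = -20$)
$r = \frac{73}{3}$ ($r = \frac{2}{9} - \frac{\left(-20 - 109\right) - 88}{9} = \frac{2}{9} - \frac{-129 - 88}{9} = \frac{2}{9} - - \frac{217}{9} = \frac{2}{9} + \frac{217}{9} = \frac{73}{3} \approx 24.333$)
$- 123 r - -40153 = \left(-123\right) \frac{73}{3} - -40153 = -2993 + 40153 = 37160$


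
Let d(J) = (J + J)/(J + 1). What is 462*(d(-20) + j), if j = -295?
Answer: -2571030/19 ≈ -1.3532e+5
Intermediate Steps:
d(J) = 2*J/(1 + J) (d(J) = (2*J)/(1 + J) = 2*J/(1 + J))
462*(d(-20) + j) = 462*(2*(-20)/(1 - 20) - 295) = 462*(2*(-20)/(-19) - 295) = 462*(2*(-20)*(-1/19) - 295) = 462*(40/19 - 295) = 462*(-5565/19) = -2571030/19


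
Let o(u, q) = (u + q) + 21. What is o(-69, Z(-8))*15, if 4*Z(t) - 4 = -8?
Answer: -735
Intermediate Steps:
Z(t) = -1 (Z(t) = 1 + (¼)*(-8) = 1 - 2 = -1)
o(u, q) = 21 + q + u (o(u, q) = (q + u) + 21 = 21 + q + u)
o(-69, Z(-8))*15 = (21 - 1 - 69)*15 = -49*15 = -735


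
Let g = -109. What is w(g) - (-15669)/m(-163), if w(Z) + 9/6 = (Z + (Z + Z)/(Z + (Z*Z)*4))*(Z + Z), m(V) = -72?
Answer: 81932693/3480 ≈ 23544.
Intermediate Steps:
w(Z) = -3/2 + 2*Z*(Z + 2*Z/(Z + 4*Z²)) (w(Z) = -3/2 + (Z + (Z + Z)/(Z + (Z*Z)*4))*(Z + Z) = -3/2 + (Z + (2*Z)/(Z + Z²*4))*(2*Z) = -3/2 + (Z + (2*Z)/(Z + 4*Z²))*(2*Z) = -3/2 + (Z + 2*Z/(Z + 4*Z²))*(2*Z) = -3/2 + 2*Z*(Z + 2*Z/(Z + 4*Z²)))
w(g) - (-15669)/m(-163) = (-3 - 4*(-109) + 4*(-109)² + 16*(-109)³)/(2*(1 + 4*(-109))) - (-15669)/(-72) = (-3 + 436 + 4*11881 + 16*(-1295029))/(2*(1 - 436)) - (-15669)*(-1)/72 = (½)*(-3 + 436 + 47524 - 20720464)/(-435) - 1*1741/8 = (½)*(-1/435)*(-20672507) - 1741/8 = 20672507/870 - 1741/8 = 81932693/3480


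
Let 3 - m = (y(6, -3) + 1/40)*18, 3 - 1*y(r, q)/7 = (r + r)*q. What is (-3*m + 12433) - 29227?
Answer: -41193/20 ≈ -2059.6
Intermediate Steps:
y(r, q) = 21 - 14*q*r (y(r, q) = 21 - 7*(r + r)*q = 21 - 7*2*r*q = 21 - 14*q*r)
m = -98229/20 (m = 3 - ((21 - 14*(-3)*6) + 1/40)*18 = 3 - ((21 + 252) + 1/40)*18 = 3 - (273 + 1/40)*18 = 3 - 10921*18/40 = 3 - 1*98289/20 = 3 - 98289/20 = -98229/20 ≈ -4911.5)
(-3*m + 12433) - 29227 = (-3*(-98229/20) + 12433) - 29227 = (294687/20 + 12433) - 29227 = 543347/20 - 29227 = -41193/20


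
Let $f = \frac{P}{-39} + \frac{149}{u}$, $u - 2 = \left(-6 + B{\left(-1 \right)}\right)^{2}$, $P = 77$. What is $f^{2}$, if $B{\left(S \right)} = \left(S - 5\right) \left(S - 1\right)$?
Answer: $\frac{8323225}{2196324} \approx 3.7896$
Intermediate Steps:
$B{\left(S \right)} = \left(-1 + S\right) \left(-5 + S\right)$ ($B{\left(S \right)} = \left(-5 + S\right) \left(-1 + S\right) = \left(-1 + S\right) \left(-5 + S\right)$)
$u = 38$ ($u = 2 + \left(-6 + \left(5 + \left(-1\right)^{2} - -6\right)\right)^{2} = 2 + \left(-6 + \left(5 + 1 + 6\right)\right)^{2} = 2 + \left(-6 + 12\right)^{2} = 2 + 6^{2} = 2 + 36 = 38$)
$f = \frac{2885}{1482}$ ($f = \frac{77}{-39} + \frac{149}{38} = 77 \left(- \frac{1}{39}\right) + 149 \cdot \frac{1}{38} = - \frac{77}{39} + \frac{149}{38} = \frac{2885}{1482} \approx 1.9467$)
$f^{2} = \left(\frac{2885}{1482}\right)^{2} = \frac{8323225}{2196324}$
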